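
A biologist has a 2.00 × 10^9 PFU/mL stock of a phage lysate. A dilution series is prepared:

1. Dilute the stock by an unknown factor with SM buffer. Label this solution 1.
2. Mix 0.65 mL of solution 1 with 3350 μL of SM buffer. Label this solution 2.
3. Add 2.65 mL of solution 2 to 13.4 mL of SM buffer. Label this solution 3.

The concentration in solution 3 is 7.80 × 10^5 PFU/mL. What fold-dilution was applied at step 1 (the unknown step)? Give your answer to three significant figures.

Step 1: unknown factor x
Step 2: 0.65 mL + 3350 μL = 4 mL total → factor 4/0.65 = 6.1538
Step 3: 2.65 mL + 13.4 mL = 16.05 mL total → factor 16.05/2.65 = 6.0566
Product of known-step factors = 37.271
Overall factor = 2.00 × 10^9 PFU/mL / (7.80 × 10^5 PFU/mL) = 2564.1
x = 2564.1 / 37.271 = 68.8

68.8-fold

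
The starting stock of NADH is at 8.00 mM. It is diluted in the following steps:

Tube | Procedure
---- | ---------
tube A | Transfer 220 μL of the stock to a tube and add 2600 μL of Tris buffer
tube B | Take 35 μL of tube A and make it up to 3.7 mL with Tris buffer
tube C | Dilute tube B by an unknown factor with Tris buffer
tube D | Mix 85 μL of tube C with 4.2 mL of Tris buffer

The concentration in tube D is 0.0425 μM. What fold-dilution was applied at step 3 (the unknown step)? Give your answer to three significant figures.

Step 1: 220 μL + 2600 μL = 2820 μL total → factor 2820/220 = 12.818
Step 2: 35 μL brought to 3.7 mL → factor 3700/35 = 105.71
Step 3: unknown factor x
Step 4: 85 μL + 4.2 mL = 4285 μL total → factor 4285/85 = 50.412
Product of known-step factors = 68311
Overall factor = 8.00 mM / (0.0425 μM) = 1.8824 × 10^5
x = 1.8824 × 10^5 / 68311 = 2.76

2.76-fold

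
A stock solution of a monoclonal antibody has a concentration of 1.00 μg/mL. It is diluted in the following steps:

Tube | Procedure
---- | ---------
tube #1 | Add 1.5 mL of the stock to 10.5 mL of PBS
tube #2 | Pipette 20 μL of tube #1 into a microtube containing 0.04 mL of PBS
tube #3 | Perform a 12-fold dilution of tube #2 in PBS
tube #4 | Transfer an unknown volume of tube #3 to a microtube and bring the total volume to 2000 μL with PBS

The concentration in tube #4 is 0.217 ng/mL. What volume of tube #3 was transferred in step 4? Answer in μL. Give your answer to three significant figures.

125 μL

Step 1: 1.5 mL + 10.5 mL = 12 mL total → factor 12/1.5 = 8
Step 2: 20 μL + 0.04 mL = 60 μL total → factor 60/20 = 3
Step 3: 12-fold → factor 12
Step 4: v brought to 2000 μL → factor = 2000 μL/v
Product of known-step factors = 288
Overall factor = 1.00 μg/mL / (0.217 ng/mL) = 4608.3
Step-4 factor = 4608.3 / 288 = 16.001
v = 2000 μL / 16.001 = 125 μL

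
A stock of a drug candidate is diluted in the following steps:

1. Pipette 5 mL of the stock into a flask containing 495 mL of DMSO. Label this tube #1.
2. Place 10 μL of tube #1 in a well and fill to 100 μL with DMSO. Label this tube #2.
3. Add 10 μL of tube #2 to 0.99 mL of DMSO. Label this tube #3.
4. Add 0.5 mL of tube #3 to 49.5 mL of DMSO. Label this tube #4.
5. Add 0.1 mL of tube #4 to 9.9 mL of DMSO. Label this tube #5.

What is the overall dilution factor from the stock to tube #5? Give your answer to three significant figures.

Step 1: 5 mL + 495 mL = 500 mL total → factor 500/5 = 100
Step 2: 10 μL brought to 100 μL → factor 100/10 = 10
Step 3: 10 μL + 0.99 mL = 1000 μL total → factor 1000/10 = 100
Step 4: 0.5 mL + 49.5 mL = 50 mL total → factor 50/0.5 = 100
Step 5: 0.1 mL + 9.9 mL = 10 mL total → factor 10/0.1 = 100
Overall dilution factor = 100 × 10 × 100 × 100 × 100 = 1 × 10^9

1.00 × 10^9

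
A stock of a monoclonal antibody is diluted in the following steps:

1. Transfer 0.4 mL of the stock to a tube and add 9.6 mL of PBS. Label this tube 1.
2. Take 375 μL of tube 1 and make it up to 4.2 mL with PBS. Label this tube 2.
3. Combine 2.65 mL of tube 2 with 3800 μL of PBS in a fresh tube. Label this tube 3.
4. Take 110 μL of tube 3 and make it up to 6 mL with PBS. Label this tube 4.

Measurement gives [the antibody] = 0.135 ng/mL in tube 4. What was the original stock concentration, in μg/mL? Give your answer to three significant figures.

Step 1: 0.4 mL + 9.6 mL = 10 mL total → factor 10/0.4 = 25
Step 2: 375 μL brought to 4.2 mL → factor 4200/375 = 11.2
Step 3: 2.65 mL + 3800 μL = 6.45 mL total → factor 6.45/2.65 = 2.434
Step 4: 110 μL brought to 6 mL → factor 6000/110 = 54.545
Overall dilution factor = 25 × 11.2 × 2.434 × 54.545 = 37173
Stock = 0.135 ng/mL × 37173 = 5018 ng/mL = 5.02 μg/mL

5.02 μg/mL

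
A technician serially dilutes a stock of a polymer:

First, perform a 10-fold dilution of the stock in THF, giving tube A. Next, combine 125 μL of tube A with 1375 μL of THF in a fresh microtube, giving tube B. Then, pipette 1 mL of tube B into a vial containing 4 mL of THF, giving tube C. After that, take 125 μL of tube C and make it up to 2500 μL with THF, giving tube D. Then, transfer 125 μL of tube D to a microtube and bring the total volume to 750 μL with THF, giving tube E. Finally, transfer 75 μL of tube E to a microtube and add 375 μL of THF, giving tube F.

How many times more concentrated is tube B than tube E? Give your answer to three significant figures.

600

Step 1: 10-fold → factor 10
Step 2: 125 μL + 1375 μL = 1500 μL total → factor 1500/125 = 12
Step 3: 1 mL + 4 mL = 5 mL total → factor 5/1 = 5
Step 4: 125 μL brought to 2500 μL → factor 2500/125 = 20
Step 5: 125 μL brought to 750 μL → factor 750/125 = 6
Dilution factor to tube B = 120; to tube E = 72000
[tube B]/[tube E] = (factor to tube E)/(factor to tube B) = 72000/120 = 600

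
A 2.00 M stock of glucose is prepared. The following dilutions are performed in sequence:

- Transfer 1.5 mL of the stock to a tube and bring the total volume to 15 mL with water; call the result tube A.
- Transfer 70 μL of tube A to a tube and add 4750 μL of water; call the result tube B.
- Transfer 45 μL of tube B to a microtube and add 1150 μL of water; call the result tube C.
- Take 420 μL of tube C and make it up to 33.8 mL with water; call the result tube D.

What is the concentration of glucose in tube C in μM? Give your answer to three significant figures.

Step 1: 1.5 mL brought to 15 mL → factor 15/1.5 = 10
Step 2: 70 μL + 4750 μL = 4820 μL total → factor 4820/70 = 68.857
Step 3: 45 μL + 1150 μL = 1195 μL total → factor 1195/45 = 26.556
Dilution factor through tube C = 10 × 68.857 × 26.556 = 18285
[tube C] = 2.00 M / 18285 = 0.0001094 M = 109 μM

109 μM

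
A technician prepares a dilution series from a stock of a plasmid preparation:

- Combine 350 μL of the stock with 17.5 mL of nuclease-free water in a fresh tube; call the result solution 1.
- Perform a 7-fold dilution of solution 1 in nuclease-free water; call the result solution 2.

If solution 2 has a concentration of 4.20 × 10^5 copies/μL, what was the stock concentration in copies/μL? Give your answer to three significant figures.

1.50 × 10^8 copies/μL

Step 1: 350 μL + 17.5 mL = 17850 μL total → factor 17850/350 = 51
Step 2: 7-fold → factor 7
Overall dilution factor = 51 × 7 = 357
Stock = 4.20 × 10^5 copies/μL × 357 = 1.50 × 10^8 copies/μL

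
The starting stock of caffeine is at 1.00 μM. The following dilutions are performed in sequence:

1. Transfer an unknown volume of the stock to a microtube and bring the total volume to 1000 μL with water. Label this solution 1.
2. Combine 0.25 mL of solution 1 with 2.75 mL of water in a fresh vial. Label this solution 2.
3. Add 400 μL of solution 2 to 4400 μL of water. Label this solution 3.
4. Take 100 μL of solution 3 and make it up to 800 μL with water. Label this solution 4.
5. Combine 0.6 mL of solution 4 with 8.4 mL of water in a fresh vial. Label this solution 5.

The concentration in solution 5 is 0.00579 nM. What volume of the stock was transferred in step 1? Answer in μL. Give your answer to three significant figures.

Step 1: v brought to 1000 μL → factor = 1000 μL/v
Step 2: 0.25 mL + 2.75 mL = 3 mL total → factor 3/0.25 = 12
Step 3: 400 μL + 4400 μL = 4800 μL total → factor 4800/400 = 12
Step 4: 100 μL brought to 800 μL → factor 800/100 = 8
Step 5: 0.6 mL + 8.4 mL = 9 mL total → factor 9/0.6 = 15
Product of known-step factors = 17280
Overall factor = 1.00 μM / (0.00579 nM) = 1.7271 × 10^5
Step-1 factor = 1.7271 × 10^5 / 17280 = 9.9949
v = 1000 μL / 9.9949 = 100 μL

100 μL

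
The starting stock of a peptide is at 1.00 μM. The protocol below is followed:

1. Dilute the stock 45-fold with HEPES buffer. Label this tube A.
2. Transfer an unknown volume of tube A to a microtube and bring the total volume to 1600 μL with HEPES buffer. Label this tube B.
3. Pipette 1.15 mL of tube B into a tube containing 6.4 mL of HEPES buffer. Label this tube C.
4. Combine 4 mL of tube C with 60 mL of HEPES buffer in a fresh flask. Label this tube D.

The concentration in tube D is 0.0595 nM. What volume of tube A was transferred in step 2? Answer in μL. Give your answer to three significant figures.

450 μL

Step 1: 45-fold → factor 45
Step 2: v brought to 1600 μL → factor = 1600 μL/v
Step 3: 1.15 mL + 6.4 mL = 7.55 mL total → factor 7.55/1.15 = 6.5652
Step 4: 4 mL + 60 mL = 64 mL total → factor 64/4 = 16
Product of known-step factors = 4727
Overall factor = 1.00 μM / (0.0595 nM) = 16807
Step-2 factor = 16807 / 4727 = 3.5555
v = 1600 μL / 3.5555 = 450 μL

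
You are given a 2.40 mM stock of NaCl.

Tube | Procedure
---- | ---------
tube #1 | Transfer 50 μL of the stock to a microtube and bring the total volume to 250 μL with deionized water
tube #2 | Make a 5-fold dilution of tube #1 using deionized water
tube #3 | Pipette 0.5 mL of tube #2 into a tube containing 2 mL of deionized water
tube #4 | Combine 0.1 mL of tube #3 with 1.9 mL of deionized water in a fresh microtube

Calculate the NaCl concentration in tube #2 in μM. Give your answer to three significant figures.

Step 1: 50 μL brought to 250 μL → factor 250/50 = 5
Step 2: 5-fold → factor 5
Dilution factor through tube #2 = 5 × 5 = 25
[tube #2] = 2.40 mM / 25 = 0.09600 mM = 96.0 μM

96.0 μM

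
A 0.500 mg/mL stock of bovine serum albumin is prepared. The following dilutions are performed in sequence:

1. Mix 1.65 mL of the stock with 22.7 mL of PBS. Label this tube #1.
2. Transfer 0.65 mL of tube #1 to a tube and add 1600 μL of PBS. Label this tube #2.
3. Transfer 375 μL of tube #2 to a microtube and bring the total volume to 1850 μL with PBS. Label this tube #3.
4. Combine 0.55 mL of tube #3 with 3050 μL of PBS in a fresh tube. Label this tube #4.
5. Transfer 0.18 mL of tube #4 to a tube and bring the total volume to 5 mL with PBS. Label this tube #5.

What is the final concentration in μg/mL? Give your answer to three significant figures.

Step 1: 1.65 mL + 22.7 mL = 24.35 mL total → factor 24.35/1.65 = 14.758
Step 2: 0.65 mL + 1600 μL = 2.25 mL total → factor 2.25/0.65 = 3.4615
Step 3: 375 μL brought to 1850 μL → factor 1850/375 = 4.9333
Step 4: 0.55 mL + 3050 μL = 3.6 mL total → factor 3.6/0.55 = 6.5455
Step 5: 0.18 mL brought to 5 mL → factor 5/0.18 = 27.778
Overall dilution factor = 14.758 × 3.4615 × 4.9333 × 6.5455 × 27.778 = 45821
Final = 0.500 mg/mL / 45821 = 1.091 × 10^-5 mg/mL = 0.0109 μg/mL

0.0109 μg/mL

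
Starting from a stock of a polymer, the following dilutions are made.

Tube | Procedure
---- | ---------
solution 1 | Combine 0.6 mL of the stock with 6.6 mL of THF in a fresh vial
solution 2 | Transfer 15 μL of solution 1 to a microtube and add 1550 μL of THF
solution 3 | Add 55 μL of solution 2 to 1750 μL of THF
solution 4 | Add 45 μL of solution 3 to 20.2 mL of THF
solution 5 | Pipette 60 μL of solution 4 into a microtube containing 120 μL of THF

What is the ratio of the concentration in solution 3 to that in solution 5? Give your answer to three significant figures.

1.35 × 10^3

Step 1: 0.6 mL + 6.6 mL = 7.2 mL total → factor 7.2/0.6 = 12
Step 2: 15 μL + 1550 μL = 1565 μL total → factor 1565/15 = 104.33
Step 3: 55 μL + 1750 μL = 1805 μL total → factor 1805/55 = 32.818
Step 4: 45 μL + 20.2 mL = 20245 μL total → factor 20245/45 = 449.89
Step 5: 60 μL + 120 μL = 180 μL total → factor 180/60 = 3
Dilution factor to solution 3 = 41088; to solution 5 = 5.5456 × 10^7
[solution 3]/[solution 5] = (factor to solution 5)/(factor to solution 3) = 5.5456 × 10^7/41088 = 1.35 × 10^3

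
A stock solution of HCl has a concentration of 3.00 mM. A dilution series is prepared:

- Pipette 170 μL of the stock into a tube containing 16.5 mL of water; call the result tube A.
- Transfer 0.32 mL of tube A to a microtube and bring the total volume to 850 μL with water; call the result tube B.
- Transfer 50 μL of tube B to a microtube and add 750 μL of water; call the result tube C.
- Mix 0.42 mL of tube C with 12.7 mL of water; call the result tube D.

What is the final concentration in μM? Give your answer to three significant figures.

Step 1: 170 μL + 16.5 mL = 16670 μL total → factor 16670/170 = 98.059
Step 2: 0.32 mL brought to 850 μL → factor 0.85/0.32 = 2.6562
Step 3: 50 μL + 750 μL = 800 μL total → factor 800/50 = 16
Step 4: 0.42 mL + 12.7 mL = 13.12 mL total → factor 13.12/0.42 = 31.238
Overall dilution factor = 98.059 × 2.6562 × 16 × 31.238 = 1.3018 × 10^5
Final = 3.00 mM / 1.3018 × 10^5 = 2.304 × 10^-5 mM = 0.0230 μM

0.0230 μM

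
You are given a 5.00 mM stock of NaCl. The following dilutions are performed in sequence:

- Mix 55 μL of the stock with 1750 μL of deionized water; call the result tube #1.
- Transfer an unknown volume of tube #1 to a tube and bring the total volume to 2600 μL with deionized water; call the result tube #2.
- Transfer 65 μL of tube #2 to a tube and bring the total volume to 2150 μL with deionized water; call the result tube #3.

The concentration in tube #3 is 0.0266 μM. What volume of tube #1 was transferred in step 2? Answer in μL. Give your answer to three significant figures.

Step 1: 55 μL + 1750 μL = 1805 μL total → factor 1805/55 = 32.818
Step 2: v brought to 2600 μL → factor = 2600 μL/v
Step 3: 65 μL brought to 2150 μL → factor 2150/65 = 33.077
Product of known-step factors = 1085.5
Overall factor = 5.00 mM / (0.0266 μM) = 1.8797 × 10^5
Step-2 factor = 1.8797 × 10^5 / 1085.5 = 173.16
v = 2600 μL / 173.16 = 15.0 μL

15.0 μL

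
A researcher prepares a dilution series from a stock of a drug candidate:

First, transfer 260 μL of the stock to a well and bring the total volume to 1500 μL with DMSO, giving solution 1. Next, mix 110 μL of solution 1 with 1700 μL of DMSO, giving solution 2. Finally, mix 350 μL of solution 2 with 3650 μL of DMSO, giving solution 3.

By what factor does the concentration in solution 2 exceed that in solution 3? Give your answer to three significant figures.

11.4

Step 1: 260 μL brought to 1500 μL → factor 1500/260 = 5.7692
Step 2: 110 μL + 1700 μL = 1810 μL total → factor 1810/110 = 16.455
Step 3: 350 μL + 3650 μL = 4000 μL total → factor 4000/350 = 11.429
Dilution factor to solution 2 = 94.93; to solution 3 = 1084.9
[solution 2]/[solution 3] = (factor to solution 3)/(factor to solution 2) = 1084.9/94.93 = 11.4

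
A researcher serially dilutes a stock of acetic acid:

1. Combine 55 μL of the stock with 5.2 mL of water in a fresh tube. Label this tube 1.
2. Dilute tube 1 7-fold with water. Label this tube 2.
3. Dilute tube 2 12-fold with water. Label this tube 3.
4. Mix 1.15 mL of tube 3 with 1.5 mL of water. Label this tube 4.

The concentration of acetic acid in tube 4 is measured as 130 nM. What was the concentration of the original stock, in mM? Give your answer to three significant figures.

Step 1: 55 μL + 5.2 mL = 5255 μL total → factor 5255/55 = 95.545
Step 2: 7-fold → factor 7
Step 3: 12-fold → factor 12
Step 4: 1.15 mL + 1.5 mL = 2.65 mL total → factor 2.65/1.15 = 2.3043
Overall dilution factor = 95.545 × 7 × 12 × 2.3043 = 18494
Stock = 130 nM × 18494 = 2.404 × 10^6 nM = 2.40 mM

2.40 mM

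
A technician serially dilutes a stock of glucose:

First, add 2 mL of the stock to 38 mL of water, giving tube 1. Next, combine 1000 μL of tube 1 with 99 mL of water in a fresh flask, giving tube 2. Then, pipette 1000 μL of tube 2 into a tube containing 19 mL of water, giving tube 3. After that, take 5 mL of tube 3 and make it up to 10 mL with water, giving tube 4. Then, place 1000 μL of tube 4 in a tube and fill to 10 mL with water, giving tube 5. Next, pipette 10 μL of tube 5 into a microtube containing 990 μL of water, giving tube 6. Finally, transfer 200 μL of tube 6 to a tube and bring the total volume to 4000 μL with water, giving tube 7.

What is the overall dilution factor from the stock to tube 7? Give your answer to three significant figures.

Step 1: 2 mL + 38 mL = 40 mL total → factor 40/2 = 20
Step 2: 1000 μL + 99 mL = 1 × 10^5 μL total → factor 1 × 10^5/1000 = 100
Step 3: 1000 μL + 19 mL = 20000 μL total → factor 20000/1000 = 20
Step 4: 5 mL brought to 10 mL → factor 10/5 = 2
Step 5: 1000 μL brought to 10 mL → factor 10000/1000 = 10
Step 6: 10 μL + 990 μL = 1000 μL total → factor 1000/10 = 100
Step 7: 200 μL brought to 4000 μL → factor 4000/200 = 20
Overall dilution factor = 20 × 100 × 20 × 2 × 10 × 100 × 20 = 1.6 × 10^9

1.60 × 10^9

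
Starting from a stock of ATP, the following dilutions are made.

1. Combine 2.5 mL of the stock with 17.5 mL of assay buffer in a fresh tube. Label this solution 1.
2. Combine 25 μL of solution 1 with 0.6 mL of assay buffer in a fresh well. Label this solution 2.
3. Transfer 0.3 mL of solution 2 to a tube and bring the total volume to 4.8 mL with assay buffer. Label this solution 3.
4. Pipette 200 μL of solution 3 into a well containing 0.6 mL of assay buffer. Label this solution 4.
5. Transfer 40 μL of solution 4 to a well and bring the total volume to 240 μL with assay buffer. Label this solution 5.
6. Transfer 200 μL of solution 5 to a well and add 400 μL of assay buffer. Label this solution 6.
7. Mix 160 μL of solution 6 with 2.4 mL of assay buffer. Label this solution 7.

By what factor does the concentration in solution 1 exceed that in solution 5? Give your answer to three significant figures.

Step 1: 2.5 mL + 17.5 mL = 20 mL total → factor 20/2.5 = 8
Step 2: 25 μL + 0.6 mL = 625 μL total → factor 625/25 = 25
Step 3: 0.3 mL brought to 4.8 mL → factor 4.8/0.3 = 16
Step 4: 200 μL + 0.6 mL = 800 μL total → factor 800/200 = 4
Step 5: 40 μL brought to 240 μL → factor 240/40 = 6
Dilution factor to solution 1 = 8; to solution 5 = 76800
[solution 1]/[solution 5] = (factor to solution 5)/(factor to solution 1) = 76800/8 = 9.60 × 10^3

9.60 × 10^3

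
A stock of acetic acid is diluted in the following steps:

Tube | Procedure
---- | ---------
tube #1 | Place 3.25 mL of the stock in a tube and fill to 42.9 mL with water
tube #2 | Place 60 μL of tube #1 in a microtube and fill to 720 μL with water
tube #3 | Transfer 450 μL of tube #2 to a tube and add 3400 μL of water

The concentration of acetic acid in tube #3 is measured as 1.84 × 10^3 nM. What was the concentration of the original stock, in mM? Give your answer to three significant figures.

2.49 mM

Step 1: 3.25 mL brought to 42.9 mL → factor 42.9/3.25 = 13.2
Step 2: 60 μL brought to 720 μL → factor 720/60 = 12
Step 3: 450 μL + 3400 μL = 3850 μL total → factor 3850/450 = 8.5556
Overall dilution factor = 13.2 × 12 × 8.5556 = 1355.2
Stock = 1.84 × 10^3 nM × 1355.2 = 2.494 × 10^6 nM = 2.49 mM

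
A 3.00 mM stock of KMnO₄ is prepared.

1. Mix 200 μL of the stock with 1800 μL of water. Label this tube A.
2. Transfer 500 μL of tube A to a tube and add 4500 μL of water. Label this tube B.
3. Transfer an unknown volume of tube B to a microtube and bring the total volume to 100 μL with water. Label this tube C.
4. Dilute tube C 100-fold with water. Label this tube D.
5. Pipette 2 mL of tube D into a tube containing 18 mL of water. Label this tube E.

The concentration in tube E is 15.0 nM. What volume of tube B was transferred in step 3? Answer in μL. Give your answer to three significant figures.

50.0 μL

Step 1: 200 μL + 1800 μL = 2000 μL total → factor 2000/200 = 10
Step 2: 500 μL + 4500 μL = 5000 μL total → factor 5000/500 = 10
Step 3: v brought to 100 μL → factor = 100 μL/v
Step 4: 100-fold → factor 100
Step 5: 2 mL + 18 mL = 20 mL total → factor 20/2 = 10
Product of known-step factors = 1 × 10^5
Overall factor = 3.00 mM / (15.0 nM) = 2 × 10^5
Step-3 factor = 2 × 10^5 / 1 × 10^5 = 2
v = 100 μL / 2 = 50.0 μL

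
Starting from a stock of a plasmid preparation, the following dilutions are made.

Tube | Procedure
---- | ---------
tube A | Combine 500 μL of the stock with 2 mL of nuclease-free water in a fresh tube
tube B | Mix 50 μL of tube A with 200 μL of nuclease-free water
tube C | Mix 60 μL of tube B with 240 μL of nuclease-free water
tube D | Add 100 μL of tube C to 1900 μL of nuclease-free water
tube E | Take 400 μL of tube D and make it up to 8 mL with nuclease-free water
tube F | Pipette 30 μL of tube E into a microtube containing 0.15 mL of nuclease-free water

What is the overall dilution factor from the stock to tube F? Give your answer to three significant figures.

Step 1: 500 μL + 2 mL = 2500 μL total → factor 2500/500 = 5
Step 2: 50 μL + 200 μL = 250 μL total → factor 250/50 = 5
Step 3: 60 μL + 240 μL = 300 μL total → factor 300/60 = 5
Step 4: 100 μL + 1900 μL = 2000 μL total → factor 2000/100 = 20
Step 5: 400 μL brought to 8 mL → factor 8000/400 = 20
Step 6: 30 μL + 0.15 mL = 180 μL total → factor 180/30 = 6
Overall dilution factor = 5 × 5 × 5 × 20 × 20 × 6 = 3 × 10^5

3.00 × 10^5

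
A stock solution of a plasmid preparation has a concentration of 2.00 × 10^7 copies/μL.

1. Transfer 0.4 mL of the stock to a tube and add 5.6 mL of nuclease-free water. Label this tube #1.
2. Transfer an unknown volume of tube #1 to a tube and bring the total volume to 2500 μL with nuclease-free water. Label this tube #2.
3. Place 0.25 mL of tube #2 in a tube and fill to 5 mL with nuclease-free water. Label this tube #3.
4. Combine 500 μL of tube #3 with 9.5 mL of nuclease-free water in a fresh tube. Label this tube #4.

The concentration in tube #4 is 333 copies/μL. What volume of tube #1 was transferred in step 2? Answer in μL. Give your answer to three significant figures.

Step 1: 0.4 mL + 5.6 mL = 6 mL total → factor 6/0.4 = 15
Step 2: v brought to 2500 μL → factor = 2500 μL/v
Step 3: 0.25 mL brought to 5 mL → factor 5/0.25 = 20
Step 4: 500 μL + 9.5 mL = 10000 μL total → factor 10000/500 = 20
Product of known-step factors = 6000
Overall factor = 2.00 × 10^7 copies/μL / (333 copies/μL) = 60060
Step-2 factor = 60060 / 6000 = 10.01
v = 2500 μL / 10.01 = 250 μL

250 μL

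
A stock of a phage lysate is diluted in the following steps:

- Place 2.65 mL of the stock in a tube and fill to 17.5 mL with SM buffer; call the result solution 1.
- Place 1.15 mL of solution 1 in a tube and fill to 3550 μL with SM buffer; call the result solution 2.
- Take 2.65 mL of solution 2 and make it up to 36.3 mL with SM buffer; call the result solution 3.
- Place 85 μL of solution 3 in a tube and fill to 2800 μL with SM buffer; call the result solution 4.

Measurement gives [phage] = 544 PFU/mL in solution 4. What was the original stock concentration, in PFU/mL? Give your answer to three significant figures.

5.00 × 10^6 PFU/mL

Step 1: 2.65 mL brought to 17.5 mL → factor 17.5/2.65 = 6.6038
Step 2: 1.15 mL brought to 3550 μL → factor 3.55/1.15 = 3.087
Step 3: 2.65 mL brought to 36.3 mL → factor 36.3/2.65 = 13.698
Step 4: 85 μL brought to 2800 μL → factor 2800/85 = 32.941
Overall dilution factor = 6.6038 × 3.087 × 13.698 × 32.941 = 9198.6
Stock = 544 PFU/mL × 9198.6 = 5.00 × 10^6 PFU/mL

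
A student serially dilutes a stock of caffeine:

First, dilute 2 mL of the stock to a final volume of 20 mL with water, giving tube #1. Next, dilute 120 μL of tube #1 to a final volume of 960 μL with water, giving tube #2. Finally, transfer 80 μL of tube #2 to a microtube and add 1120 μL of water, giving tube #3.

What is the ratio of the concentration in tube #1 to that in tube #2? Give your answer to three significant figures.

8.00

Step 1: 2 mL brought to 20 mL → factor 20/2 = 10
Step 2: 120 μL brought to 960 μL → factor 960/120 = 8
Dilution factor to tube #1 = 10; to tube #2 = 80
[tube #1]/[tube #2] = (factor to tube #2)/(factor to tube #1) = 80/10 = 8.00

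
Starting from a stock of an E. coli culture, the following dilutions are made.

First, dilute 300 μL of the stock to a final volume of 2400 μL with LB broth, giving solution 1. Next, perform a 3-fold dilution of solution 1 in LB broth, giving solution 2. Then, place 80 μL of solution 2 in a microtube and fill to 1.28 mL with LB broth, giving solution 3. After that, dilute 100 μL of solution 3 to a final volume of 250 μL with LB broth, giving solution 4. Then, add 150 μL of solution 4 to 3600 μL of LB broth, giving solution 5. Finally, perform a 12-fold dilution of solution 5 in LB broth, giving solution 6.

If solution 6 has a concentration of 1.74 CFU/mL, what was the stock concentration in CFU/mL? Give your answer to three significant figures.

Step 1: 300 μL brought to 2400 μL → factor 2400/300 = 8
Step 2: 3-fold → factor 3
Step 3: 80 μL brought to 1.28 mL → factor 1280/80 = 16
Step 4: 100 μL brought to 250 μL → factor 250/100 = 2.5
Step 5: 150 μL + 3600 μL = 3750 μL total → factor 3750/150 = 25
Step 6: 12-fold → factor 12
Overall dilution factor = 8 × 3 × 16 × 2.5 × 25 × 12 = 2.88 × 10^5
Stock = 1.74 CFU/mL × 2.88 × 10^5 = 5.01 × 10^5 CFU/mL

5.01 × 10^5 CFU/mL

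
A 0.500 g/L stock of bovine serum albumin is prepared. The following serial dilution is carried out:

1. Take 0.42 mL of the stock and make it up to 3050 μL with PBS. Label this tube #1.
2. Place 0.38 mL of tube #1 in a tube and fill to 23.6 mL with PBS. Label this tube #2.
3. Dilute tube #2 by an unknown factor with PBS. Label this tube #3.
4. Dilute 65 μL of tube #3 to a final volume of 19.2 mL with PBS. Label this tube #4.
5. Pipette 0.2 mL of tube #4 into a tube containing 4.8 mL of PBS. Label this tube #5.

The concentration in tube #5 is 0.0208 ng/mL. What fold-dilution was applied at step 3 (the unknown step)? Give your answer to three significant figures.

7.22-fold

Step 1: 0.42 mL brought to 3050 μL → factor 3.05/0.42 = 7.2619
Step 2: 0.38 mL brought to 23.6 mL → factor 23.6/0.38 = 62.105
Step 3: unknown factor x
Step 4: 65 μL brought to 19.2 mL → factor 19200/65 = 295.38
Step 5: 0.2 mL + 4.8 mL = 5 mL total → factor 5/0.2 = 25
Product of known-step factors = 3.3305 × 10^6
Overall factor = 0.500 g/L / (0.0208 ng/mL) = 2.4038 × 10^7
x = 2.4038 × 10^7 / 3.3305 × 10^6 = 7.22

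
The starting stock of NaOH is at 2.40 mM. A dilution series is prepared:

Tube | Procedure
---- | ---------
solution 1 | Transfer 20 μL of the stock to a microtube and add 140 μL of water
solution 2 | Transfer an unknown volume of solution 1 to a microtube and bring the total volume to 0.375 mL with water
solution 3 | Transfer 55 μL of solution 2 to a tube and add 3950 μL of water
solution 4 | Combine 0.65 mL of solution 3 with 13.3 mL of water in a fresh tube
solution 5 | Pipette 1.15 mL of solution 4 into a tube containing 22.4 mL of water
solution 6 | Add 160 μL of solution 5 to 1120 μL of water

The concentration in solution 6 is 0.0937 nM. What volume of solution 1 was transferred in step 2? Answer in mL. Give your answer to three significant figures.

0.0300 mL

Step 1: 20 μL + 140 μL = 160 μL total → factor 160/20 = 8
Step 2: v brought to 0.375 mL → factor = 0.375 mL/v
Step 3: 55 μL + 3950 μL = 4005 μL total → factor 4005/55 = 72.818
Step 4: 0.65 mL + 13.3 mL = 13.95 mL total → factor 13.95/0.65 = 21.462
Step 5: 1.15 mL + 22.4 mL = 23.55 mL total → factor 23.55/1.15 = 20.478
Step 6: 160 μL + 1120 μL = 1280 μL total → factor 1280/160 = 8
Product of known-step factors = 2.0482 × 10^6
Overall factor = 2.40 mM / (0.0937 nM) = 2.5614 × 10^7
Step-2 factor = 2.5614 × 10^7 / 2.0482 × 10^6 = 12.505
v = 0.375 mL / 12.505 = 0.0300 mL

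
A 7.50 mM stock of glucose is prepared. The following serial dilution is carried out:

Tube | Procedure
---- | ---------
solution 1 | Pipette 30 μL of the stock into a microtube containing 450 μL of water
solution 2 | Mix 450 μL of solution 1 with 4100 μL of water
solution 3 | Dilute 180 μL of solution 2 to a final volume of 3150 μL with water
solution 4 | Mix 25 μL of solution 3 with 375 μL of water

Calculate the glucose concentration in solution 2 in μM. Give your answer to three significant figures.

Step 1: 30 μL + 450 μL = 480 μL total → factor 480/30 = 16
Step 2: 450 μL + 4100 μL = 4550 μL total → factor 4550/450 = 10.111
Dilution factor through solution 2 = 16 × 10.111 = 161.78
[solution 2] = 7.50 mM / 161.78 = 0.04636 mM = 46.4 μM

46.4 μM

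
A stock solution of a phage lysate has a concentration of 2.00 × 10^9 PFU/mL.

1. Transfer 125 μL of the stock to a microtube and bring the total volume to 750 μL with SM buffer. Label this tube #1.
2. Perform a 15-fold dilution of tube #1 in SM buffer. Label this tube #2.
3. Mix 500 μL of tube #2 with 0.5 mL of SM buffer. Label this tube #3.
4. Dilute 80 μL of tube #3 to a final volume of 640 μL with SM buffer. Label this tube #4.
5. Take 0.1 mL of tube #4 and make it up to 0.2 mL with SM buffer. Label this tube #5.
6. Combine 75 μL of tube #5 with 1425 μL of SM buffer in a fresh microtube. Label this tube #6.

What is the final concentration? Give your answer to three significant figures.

Step 1: 125 μL brought to 750 μL → factor 750/125 = 6
Step 2: 15-fold → factor 15
Step 3: 500 μL + 0.5 mL = 1000 μL total → factor 1000/500 = 2
Step 4: 80 μL brought to 640 μL → factor 640/80 = 8
Step 5: 0.1 mL brought to 0.2 mL → factor 0.2/0.1 = 2
Step 6: 75 μL + 1425 μL = 1500 μL total → factor 1500/75 = 20
Overall dilution factor = 6 × 15 × 2 × 8 × 2 × 20 = 57600
Final = 2.00 × 10^9 PFU/mL / 57600 = 3.47 × 10^4 PFU/mL

3.47 × 10^4 PFU/mL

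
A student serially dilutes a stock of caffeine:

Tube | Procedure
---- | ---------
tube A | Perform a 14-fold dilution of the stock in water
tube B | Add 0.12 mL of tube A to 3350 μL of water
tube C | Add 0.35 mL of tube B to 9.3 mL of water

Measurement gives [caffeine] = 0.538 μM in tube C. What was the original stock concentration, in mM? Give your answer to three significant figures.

6.01 mM

Step 1: 14-fold → factor 14
Step 2: 0.12 mL + 3350 μL = 3.47 mL total → factor 3.47/0.12 = 28.917
Step 3: 0.35 mL + 9.3 mL = 9.65 mL total → factor 9.65/0.35 = 27.571
Overall dilution factor = 14 × 28.917 × 27.571 = 11162
Stock = 0.538 μM × 11162 = 6005 μM = 6.01 mM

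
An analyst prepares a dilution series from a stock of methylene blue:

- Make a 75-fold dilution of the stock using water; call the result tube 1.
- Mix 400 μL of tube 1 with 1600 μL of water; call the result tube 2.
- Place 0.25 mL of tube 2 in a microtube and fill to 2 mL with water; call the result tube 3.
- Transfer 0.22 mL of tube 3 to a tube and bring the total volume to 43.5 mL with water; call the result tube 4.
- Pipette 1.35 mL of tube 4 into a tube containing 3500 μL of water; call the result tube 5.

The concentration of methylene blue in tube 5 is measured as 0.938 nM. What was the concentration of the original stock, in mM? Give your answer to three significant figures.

Step 1: 75-fold → factor 75
Step 2: 400 μL + 1600 μL = 2000 μL total → factor 2000/400 = 5
Step 3: 0.25 mL brought to 2 mL → factor 2/0.25 = 8
Step 4: 0.22 mL brought to 43.5 mL → factor 43.5/0.22 = 197.73
Step 5: 1.35 mL + 3500 μL = 4.85 mL total → factor 4.85/1.35 = 3.5926
Overall dilution factor = 75 × 5 × 8 × 197.73 × 3.5926 = 2.1311 × 10^6
Stock = 0.938 nM × 2.1311 × 10^6 = 1.999 × 10^6 nM = 2.00 mM

2.00 mM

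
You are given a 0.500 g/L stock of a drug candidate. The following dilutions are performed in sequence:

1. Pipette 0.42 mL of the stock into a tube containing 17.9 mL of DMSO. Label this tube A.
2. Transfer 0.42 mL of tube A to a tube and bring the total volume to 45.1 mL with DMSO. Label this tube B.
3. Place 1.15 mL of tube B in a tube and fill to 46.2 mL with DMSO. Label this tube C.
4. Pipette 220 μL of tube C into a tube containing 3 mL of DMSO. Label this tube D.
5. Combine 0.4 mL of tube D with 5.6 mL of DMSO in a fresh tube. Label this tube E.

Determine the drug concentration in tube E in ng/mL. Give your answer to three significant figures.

0.0121 ng/mL

Step 1: 0.42 mL + 17.9 mL = 18.32 mL total → factor 18.32/0.42 = 43.619
Step 2: 0.42 mL brought to 45.1 mL → factor 45.1/0.42 = 107.38
Step 3: 1.15 mL brought to 46.2 mL → factor 46.2/1.15 = 40.174
Step 4: 220 μL + 3 mL = 3220 μL total → factor 3220/220 = 14.636
Step 5: 0.4 mL + 5.6 mL = 6 mL total → factor 6/0.4 = 15
Overall dilution factor = 43.619 × 107.38 × 40.174 × 14.636 × 15 = 4.1312 × 10^7
Final = 0.500 g/L / 4.1312 × 10^7 = 1.210 × 10^-8 g/L = 0.0121 ng/mL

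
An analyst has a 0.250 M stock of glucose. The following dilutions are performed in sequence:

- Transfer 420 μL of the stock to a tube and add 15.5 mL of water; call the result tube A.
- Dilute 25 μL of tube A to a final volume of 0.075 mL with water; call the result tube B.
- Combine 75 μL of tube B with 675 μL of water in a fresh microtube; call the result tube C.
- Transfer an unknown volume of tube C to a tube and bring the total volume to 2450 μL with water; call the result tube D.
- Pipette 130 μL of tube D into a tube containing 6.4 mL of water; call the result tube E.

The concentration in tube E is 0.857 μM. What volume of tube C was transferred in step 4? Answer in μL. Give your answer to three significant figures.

480 μL

Step 1: 420 μL + 15.5 mL = 15920 μL total → factor 15920/420 = 37.905
Step 2: 25 μL brought to 0.075 mL → factor 75/25 = 3
Step 3: 75 μL + 675 μL = 750 μL total → factor 750/75 = 10
Step 4: v brought to 2450 μL → factor = 2450 μL/v
Step 5: 130 μL + 6.4 mL = 6530 μL total → factor 6530/130 = 50.231
Product of known-step factors = 57120
Overall factor = 0.250 M / (0.857 μM) = 2.9172 × 10^5
Step-4 factor = 2.9172 × 10^5 / 57120 = 5.1071
v = 2450 μL / 5.1071 = 480 μL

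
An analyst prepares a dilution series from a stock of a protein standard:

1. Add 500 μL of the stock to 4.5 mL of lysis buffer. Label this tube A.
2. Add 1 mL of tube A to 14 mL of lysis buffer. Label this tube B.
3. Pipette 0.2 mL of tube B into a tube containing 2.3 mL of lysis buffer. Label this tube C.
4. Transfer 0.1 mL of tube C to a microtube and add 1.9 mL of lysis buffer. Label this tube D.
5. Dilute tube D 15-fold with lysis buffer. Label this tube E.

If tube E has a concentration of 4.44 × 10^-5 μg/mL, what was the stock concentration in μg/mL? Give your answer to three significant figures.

Step 1: 500 μL + 4.5 mL = 5000 μL total → factor 5000/500 = 10
Step 2: 1 mL + 14 mL = 15 mL total → factor 15/1 = 15
Step 3: 0.2 mL + 2.3 mL = 2.5 mL total → factor 2.5/0.2 = 12.5
Step 4: 0.1 mL + 1.9 mL = 2 mL total → factor 2/0.1 = 20
Step 5: 15-fold → factor 15
Overall dilution factor = 10 × 15 × 12.5 × 20 × 15 = 5.625 × 10^5
Stock = 4.44 × 10^-5 μg/mL × 5.625 × 10^5 = 25.0 μg/mL

25.0 μg/mL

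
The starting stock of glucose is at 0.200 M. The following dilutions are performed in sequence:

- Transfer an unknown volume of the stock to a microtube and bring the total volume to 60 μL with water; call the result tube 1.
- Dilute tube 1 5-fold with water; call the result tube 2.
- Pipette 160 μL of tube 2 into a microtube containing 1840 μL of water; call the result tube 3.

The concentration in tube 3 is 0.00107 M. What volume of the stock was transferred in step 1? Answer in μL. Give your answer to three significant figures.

Step 1: v brought to 60 μL → factor = 60 μL/v
Step 2: 5-fold → factor 5
Step 3: 160 μL + 1840 μL = 2000 μL total → factor 2000/160 = 12.5
Product of known-step factors = 62.5
Overall factor = 0.200 M / (0.00107 M) = 186.92
Step-1 factor = 186.92 / 62.5 = 2.9907
v = 60 μL / 2.9907 = 20.1 μL

20.1 μL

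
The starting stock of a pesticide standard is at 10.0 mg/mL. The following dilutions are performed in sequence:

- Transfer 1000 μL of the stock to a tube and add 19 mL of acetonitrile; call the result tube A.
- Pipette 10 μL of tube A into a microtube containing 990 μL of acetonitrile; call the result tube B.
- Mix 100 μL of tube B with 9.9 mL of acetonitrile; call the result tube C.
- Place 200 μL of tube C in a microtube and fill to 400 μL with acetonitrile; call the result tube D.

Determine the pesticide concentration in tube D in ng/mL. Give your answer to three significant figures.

Step 1: 1000 μL + 19 mL = 20000 μL total → factor 20000/1000 = 20
Step 2: 10 μL + 990 μL = 1000 μL total → factor 1000/10 = 100
Step 3: 100 μL + 9.9 mL = 10000 μL total → factor 10000/100 = 100
Step 4: 200 μL brought to 400 μL → factor 400/200 = 2
Overall dilution factor = 20 × 100 × 100 × 2 = 4 × 10^5
Final = 10.0 mg/mL / 4 × 10^5 = 2.500 × 10^-5 mg/mL = 25.0 ng/mL

25.0 ng/mL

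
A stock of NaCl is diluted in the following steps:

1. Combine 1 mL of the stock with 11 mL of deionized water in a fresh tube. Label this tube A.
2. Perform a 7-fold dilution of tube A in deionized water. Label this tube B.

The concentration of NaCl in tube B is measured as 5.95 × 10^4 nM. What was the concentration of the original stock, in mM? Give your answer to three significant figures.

Step 1: 1 mL + 11 mL = 12 mL total → factor 12/1 = 12
Step 2: 7-fold → factor 7
Overall dilution factor = 12 × 7 = 84
Stock = 5.95 × 10^4 nM × 84 = 4.998 × 10^6 nM = 5.00 mM

5.00 mM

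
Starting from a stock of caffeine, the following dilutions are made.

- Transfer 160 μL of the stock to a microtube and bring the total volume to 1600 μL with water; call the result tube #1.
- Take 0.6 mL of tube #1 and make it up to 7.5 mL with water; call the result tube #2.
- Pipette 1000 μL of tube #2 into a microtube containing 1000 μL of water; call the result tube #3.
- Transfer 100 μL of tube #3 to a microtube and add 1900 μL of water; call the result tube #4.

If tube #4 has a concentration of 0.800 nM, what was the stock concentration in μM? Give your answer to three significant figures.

Step 1: 160 μL brought to 1600 μL → factor 1600/160 = 10
Step 2: 0.6 mL brought to 7.5 mL → factor 7.5/0.6 = 12.5
Step 3: 1000 μL + 1000 μL = 2000 μL total → factor 2000/1000 = 2
Step 4: 100 μL + 1900 μL = 2000 μL total → factor 2000/100 = 20
Overall dilution factor = 10 × 12.5 × 2 × 20 = 5000
Stock = 0.800 nM × 5000 = 4000 nM = 4.00 μM

4.00 μM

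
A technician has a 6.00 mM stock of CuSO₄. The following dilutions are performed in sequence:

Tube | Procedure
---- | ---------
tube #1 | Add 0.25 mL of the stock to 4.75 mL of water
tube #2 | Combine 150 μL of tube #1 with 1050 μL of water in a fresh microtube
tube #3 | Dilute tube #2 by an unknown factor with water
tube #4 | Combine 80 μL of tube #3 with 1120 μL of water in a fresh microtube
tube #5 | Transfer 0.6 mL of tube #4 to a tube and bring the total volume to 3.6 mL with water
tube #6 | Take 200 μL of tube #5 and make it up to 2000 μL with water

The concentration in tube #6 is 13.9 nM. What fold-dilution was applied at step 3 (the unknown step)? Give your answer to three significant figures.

3.00-fold

Step 1: 0.25 mL + 4.75 mL = 5 mL total → factor 5/0.25 = 20
Step 2: 150 μL + 1050 μL = 1200 μL total → factor 1200/150 = 8
Step 3: unknown factor x
Step 4: 80 μL + 1120 μL = 1200 μL total → factor 1200/80 = 15
Step 5: 0.6 mL brought to 3.6 mL → factor 3.6/0.6 = 6
Step 6: 200 μL brought to 2000 μL → factor 2000/200 = 10
Product of known-step factors = 1.44 × 10^5
Overall factor = 6.00 mM / (13.9 nM) = 4.3165 × 10^5
x = 4.3165 × 10^5 / 1.44 × 10^5 = 3.00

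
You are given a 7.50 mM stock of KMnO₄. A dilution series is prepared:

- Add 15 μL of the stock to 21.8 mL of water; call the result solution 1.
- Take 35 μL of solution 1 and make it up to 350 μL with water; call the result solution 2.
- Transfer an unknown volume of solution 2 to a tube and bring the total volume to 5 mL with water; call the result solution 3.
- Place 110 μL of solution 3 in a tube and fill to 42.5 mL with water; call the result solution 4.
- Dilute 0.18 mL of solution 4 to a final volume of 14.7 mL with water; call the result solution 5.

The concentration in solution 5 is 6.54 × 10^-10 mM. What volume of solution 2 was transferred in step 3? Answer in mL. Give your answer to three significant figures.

0.200 mL

Step 1: 15 μL + 21.8 mL = 21815 μL total → factor 21815/15 = 1454.3
Step 2: 35 μL brought to 350 μL → factor 350/35 = 10
Step 3: v brought to 5 mL → factor = 5 mL/v
Step 4: 110 μL brought to 42.5 mL → factor 42500/110 = 386.36
Step 5: 0.18 mL brought to 14.7 mL → factor 14.7/0.18 = 81.667
Product of known-step factors = 4.5889 × 10^8
Overall factor = 7.50 mM / (6.54 × 10^-10 mM) = 1.1468 × 10^10
Step-3 factor = 1.1468 × 10^10 / 4.5889 × 10^8 = 24.991
v = 5 mL / 24.991 = 0.200 mL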